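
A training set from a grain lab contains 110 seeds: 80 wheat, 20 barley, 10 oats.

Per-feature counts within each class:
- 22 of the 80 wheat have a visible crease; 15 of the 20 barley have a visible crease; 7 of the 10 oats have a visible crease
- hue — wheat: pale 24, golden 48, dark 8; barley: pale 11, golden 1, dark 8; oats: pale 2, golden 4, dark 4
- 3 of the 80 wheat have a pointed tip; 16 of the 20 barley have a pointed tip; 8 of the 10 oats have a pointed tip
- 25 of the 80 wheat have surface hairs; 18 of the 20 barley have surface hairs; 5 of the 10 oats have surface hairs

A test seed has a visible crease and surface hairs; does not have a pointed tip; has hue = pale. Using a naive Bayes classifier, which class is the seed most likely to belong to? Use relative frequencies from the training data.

wheat: (80/110) × (22/80) × (24/80) × (77/80) × (25/80) = 0.018046875
barley: (20/110) × (15/20) × (11/20) × (4/20) × (18/20) = 0.0135
oats: (10/110) × (7/10) × (2/10) × (2/10) × (5/10) ≈ 0.00127273
Highest score → wheat.

wheat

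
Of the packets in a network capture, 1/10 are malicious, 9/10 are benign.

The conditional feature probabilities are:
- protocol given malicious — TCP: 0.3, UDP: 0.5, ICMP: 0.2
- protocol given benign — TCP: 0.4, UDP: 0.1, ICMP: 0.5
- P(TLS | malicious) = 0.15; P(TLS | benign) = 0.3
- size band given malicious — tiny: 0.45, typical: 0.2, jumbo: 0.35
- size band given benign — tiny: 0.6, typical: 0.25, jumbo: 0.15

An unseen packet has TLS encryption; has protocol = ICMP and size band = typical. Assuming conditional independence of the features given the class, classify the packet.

malicious: 0.1 × 0.2 × 0.15 × 0.2 = 0.0006
benign: 0.9 × 0.5 × 0.3 × 0.25 = 0.03375
Highest score → benign.

benign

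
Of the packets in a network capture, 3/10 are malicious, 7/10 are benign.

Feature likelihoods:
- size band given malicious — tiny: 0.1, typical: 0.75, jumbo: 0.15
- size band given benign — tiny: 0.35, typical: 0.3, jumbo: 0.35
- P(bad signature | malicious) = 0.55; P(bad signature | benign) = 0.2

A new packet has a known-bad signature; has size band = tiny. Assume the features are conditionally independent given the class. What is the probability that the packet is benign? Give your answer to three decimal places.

0.748

malicious: 0.3 × 0.1 × 0.55 = 0.0165
benign: 0.7 × 0.35 × 0.2 = 0.049
P(benign | x) = 0.049 / 0.0655 ≈ 0.748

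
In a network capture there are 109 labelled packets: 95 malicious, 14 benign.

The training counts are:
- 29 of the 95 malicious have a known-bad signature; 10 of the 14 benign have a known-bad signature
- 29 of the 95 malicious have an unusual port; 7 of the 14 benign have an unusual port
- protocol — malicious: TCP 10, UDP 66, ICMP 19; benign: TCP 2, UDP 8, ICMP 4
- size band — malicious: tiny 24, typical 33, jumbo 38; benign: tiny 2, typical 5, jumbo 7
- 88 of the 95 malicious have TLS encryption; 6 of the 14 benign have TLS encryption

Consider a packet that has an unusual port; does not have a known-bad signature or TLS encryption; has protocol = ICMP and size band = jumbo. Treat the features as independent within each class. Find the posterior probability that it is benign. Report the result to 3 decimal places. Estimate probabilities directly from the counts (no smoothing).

0.579

malicious: (95/109) × (66/95) × (29/95) × (19/95) × (38/95) × (7/95) ≈ 0.00108957
benign: (14/109) × (4/14) × (7/14) × (4/14) × (7/14) × (8/14) ≈ 0.00149785
P(benign | x) = 0.00149785 / 0.00258742 ≈ 0.579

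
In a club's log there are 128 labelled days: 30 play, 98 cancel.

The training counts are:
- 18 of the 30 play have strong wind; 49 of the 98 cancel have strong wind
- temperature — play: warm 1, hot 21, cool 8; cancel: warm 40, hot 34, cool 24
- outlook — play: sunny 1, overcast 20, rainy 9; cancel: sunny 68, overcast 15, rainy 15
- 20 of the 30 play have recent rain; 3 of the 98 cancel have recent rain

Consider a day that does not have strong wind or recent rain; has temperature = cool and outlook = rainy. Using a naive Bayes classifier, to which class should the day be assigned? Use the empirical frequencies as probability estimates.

play: (30/128) × (12/30) × (8/30) × (9/30) × (10/30) = 0.0025
cancel: (98/128) × (49/98) × (24/98) × (15/98) × (95/98) ≈ 0.0139102
Highest score → cancel.

cancel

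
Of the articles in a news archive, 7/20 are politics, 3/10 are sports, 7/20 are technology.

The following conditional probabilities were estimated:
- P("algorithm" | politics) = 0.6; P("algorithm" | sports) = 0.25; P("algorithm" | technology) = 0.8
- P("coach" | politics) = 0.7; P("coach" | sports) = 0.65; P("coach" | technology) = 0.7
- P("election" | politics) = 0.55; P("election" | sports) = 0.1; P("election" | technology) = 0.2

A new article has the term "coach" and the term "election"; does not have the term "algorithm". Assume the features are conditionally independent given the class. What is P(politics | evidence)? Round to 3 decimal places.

0.688

politics: 0.35 × (1−0.6) × 0.7 × 0.55 = 0.0539
sports: 0.3 × (1−0.25) × 0.65 × 0.1 = 0.014625
technology: 0.35 × (1−0.8) × 0.7 × 0.2 = 0.0098
P(politics | x) = 0.0539 / 0.078325 ≈ 0.688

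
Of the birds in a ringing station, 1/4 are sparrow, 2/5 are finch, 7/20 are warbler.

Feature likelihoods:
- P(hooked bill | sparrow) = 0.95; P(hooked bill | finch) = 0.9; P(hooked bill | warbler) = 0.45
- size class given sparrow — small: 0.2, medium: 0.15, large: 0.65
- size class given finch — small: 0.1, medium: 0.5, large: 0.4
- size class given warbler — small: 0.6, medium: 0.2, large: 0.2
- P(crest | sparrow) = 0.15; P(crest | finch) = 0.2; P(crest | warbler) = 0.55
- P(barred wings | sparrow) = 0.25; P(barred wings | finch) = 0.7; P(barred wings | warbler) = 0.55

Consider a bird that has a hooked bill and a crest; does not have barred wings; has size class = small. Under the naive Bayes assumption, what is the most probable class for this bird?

sparrow: 0.25 × 0.95 × 0.2 × 0.15 × (1−0.25) = 0.00534375
finch: 0.4 × 0.9 × 0.1 × 0.2 × (1−0.7) = 0.00216
warbler: 0.35 × 0.45 × 0.6 × 0.55 × (1−0.55) = 0.02338875
Highest score → warbler.

warbler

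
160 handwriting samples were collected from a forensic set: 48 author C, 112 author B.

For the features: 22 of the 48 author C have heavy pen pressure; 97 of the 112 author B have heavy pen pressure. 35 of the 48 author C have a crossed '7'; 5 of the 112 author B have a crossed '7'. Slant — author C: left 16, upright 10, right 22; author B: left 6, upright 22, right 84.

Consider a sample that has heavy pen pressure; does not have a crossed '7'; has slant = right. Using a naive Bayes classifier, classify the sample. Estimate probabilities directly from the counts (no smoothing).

author C: (48/160) × (22/48) × (13/48) × (22/48) ≈ 0.0170681
author B: (112/160) × (97/112) × (107/112) × (84/112) ≈ 0.434389
Highest score → author B.

author B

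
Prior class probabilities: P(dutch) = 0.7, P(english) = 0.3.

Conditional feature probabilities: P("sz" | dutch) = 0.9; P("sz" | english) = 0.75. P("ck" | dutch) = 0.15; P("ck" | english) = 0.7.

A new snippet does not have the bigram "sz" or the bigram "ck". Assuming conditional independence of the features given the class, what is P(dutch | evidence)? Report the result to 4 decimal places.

dutch: 0.7 × (1−0.9) × (1−0.15) = 0.0595
english: 0.3 × (1−0.75) × (1−0.7) = 0.0225
P(dutch | x) = 0.0595 / 0.082 ≈ 0.7256

0.7256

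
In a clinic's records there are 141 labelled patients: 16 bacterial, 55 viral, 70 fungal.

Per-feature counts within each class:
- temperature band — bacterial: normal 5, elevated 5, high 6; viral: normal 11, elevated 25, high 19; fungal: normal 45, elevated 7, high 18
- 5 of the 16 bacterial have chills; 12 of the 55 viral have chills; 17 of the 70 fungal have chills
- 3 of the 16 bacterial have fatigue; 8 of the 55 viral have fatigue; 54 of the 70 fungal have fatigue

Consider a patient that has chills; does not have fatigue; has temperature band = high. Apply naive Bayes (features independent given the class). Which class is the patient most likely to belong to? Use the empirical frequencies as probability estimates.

viral

bacterial: (16/141) × (6/16) × (5/16) × (13/16) ≈ 0.0108045
viral: (55/141) × (19/55) × (12/55) × (47/55) ≈ 0.025124
fungal: (70/141) × (18/70) × (17/70) × (16/70) ≈ 0.00708641
Highest score → viral.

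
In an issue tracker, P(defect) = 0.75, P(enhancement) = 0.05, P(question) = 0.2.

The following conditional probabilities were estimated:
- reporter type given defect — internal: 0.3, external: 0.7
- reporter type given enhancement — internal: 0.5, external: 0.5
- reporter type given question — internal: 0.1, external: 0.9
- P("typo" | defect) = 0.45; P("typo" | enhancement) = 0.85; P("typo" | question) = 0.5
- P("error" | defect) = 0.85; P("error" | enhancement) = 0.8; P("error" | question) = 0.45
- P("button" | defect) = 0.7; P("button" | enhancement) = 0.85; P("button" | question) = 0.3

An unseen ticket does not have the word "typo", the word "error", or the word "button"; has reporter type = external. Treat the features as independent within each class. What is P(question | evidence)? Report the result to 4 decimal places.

0.7256

defect: 0.75 × 0.7 × (1−0.45) × (1−0.85) × (1−0.7) = 0.01299375
enhancement: 0.05 × 0.5 × (1−0.85) × (1−0.8) × (1−0.85) = 0.0001125
question: 0.2 × 0.9 × (1−0.5) × (1−0.45) × (1−0.3) = 0.03465
P(question | x) = 0.03465 / 0.04775625 ≈ 0.7256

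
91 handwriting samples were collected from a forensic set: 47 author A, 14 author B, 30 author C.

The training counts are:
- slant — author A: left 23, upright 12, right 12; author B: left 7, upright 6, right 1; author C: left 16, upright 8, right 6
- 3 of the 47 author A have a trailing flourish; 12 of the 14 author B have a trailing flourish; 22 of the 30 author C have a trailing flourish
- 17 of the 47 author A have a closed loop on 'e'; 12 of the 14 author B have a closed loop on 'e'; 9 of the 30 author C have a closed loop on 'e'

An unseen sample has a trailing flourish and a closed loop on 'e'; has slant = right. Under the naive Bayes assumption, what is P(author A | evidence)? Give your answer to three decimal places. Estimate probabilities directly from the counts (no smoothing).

0.119

author A: (47/91) × (12/47) × (3/47) × (17/47) ≈ 0.00304449
author B: (14/91) × (1/14) × (12/14) × (12/14) ≈ 0.00807356
author C: (30/91) × (6/30) × (22/30) × (9/30) ≈ 0.0145055
P(author A | x) = 0.00304449 / 0.02562355 ≈ 0.119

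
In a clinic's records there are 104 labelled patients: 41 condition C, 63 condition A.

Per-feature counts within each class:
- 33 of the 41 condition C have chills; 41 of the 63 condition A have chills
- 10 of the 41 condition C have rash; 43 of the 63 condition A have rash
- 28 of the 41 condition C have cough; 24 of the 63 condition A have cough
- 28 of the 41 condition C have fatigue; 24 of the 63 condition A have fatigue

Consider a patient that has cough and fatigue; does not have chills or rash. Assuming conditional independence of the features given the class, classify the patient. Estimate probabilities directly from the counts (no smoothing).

condition C: (41/104) × (8/41) × (31/41) × (28/41) × (28/41) ≈ 0.0271258
condition A: (63/104) × (22/63) × (20/63) × (24/63) × (24/63) ≈ 0.00974586
Highest score → condition C.

condition C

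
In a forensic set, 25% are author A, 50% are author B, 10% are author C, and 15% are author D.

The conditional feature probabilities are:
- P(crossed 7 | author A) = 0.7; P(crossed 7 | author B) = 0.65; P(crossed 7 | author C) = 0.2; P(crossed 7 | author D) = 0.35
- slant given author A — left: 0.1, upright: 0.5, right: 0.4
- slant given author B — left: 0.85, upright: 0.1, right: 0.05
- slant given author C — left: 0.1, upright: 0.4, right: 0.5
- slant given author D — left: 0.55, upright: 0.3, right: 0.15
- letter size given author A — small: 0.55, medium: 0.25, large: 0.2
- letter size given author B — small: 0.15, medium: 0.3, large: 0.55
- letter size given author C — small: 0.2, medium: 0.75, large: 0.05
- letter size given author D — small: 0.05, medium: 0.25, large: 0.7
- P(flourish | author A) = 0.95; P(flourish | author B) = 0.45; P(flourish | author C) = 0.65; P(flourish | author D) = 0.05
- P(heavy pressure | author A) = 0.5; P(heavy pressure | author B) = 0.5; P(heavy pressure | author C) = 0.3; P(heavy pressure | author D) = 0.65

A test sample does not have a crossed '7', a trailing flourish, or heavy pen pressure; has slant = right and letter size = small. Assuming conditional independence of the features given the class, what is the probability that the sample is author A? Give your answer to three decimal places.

author A: 0.25 × (1−0.7) × 0.4 × 0.55 × (1−0.95) × (1−0.5) = 0.0004125
author B: 0.5 × (1−0.65) × 0.05 × 0.15 × (1−0.45) × (1−0.5) = 0.0003609375
author C: 0.1 × (1−0.2) × 0.5 × 0.2 × (1−0.65) × (1−0.3) = 0.00196
author D: 0.15 × (1−0.35) × 0.15 × 0.05 × (1−0.05) × (1−0.65) = 0.000243140625
P(author A | x) = 0.0004125 / 0.002976578125 ≈ 0.139

0.139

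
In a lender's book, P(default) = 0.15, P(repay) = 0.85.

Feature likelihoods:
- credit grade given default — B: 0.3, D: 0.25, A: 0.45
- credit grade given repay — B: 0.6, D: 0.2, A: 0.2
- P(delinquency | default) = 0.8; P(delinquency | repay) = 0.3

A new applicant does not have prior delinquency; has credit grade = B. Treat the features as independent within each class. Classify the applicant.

repay

default: 0.15 × 0.3 × (1−0.8) = 0.009
repay: 0.85 × 0.6 × (1−0.3) = 0.357
Highest score → repay.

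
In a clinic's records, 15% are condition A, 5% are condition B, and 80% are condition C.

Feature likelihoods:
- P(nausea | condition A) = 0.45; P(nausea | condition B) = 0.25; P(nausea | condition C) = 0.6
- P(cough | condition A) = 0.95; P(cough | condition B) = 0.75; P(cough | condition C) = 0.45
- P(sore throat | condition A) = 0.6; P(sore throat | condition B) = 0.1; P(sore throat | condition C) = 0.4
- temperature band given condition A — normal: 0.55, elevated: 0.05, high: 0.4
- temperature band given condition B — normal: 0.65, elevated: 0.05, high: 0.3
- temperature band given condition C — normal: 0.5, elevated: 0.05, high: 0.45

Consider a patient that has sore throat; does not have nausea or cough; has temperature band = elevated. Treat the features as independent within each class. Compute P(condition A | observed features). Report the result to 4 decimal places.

0.0335

condition A: 0.15 × (1−0.45) × (1−0.95) × 0.6 × 0.05 = 0.00012375
condition B: 0.05 × (1−0.25) × (1−0.75) × 0.1 × 0.05 = 0.000046875
condition C: 0.8 × (1−0.6) × (1−0.45) × 0.4 × 0.05 = 0.00352
P(condition A | x) = 0.00012375 / 0.003690625 ≈ 0.0335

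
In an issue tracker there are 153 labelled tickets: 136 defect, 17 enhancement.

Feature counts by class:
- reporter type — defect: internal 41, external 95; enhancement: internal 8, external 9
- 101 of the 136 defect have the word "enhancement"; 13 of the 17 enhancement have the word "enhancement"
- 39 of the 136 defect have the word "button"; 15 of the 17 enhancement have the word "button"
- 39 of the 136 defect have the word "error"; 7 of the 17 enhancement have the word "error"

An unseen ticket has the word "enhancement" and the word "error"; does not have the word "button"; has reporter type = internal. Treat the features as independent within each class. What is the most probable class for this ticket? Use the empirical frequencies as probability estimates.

defect: (136/153) × (41/136) × (101/136) × (97/136) × (39/136) ≈ 0.0407037
enhancement: (17/153) × (8/17) × (13/17) × (2/17) × (7/17) ≈ 0.00193697
Highest score → defect.

defect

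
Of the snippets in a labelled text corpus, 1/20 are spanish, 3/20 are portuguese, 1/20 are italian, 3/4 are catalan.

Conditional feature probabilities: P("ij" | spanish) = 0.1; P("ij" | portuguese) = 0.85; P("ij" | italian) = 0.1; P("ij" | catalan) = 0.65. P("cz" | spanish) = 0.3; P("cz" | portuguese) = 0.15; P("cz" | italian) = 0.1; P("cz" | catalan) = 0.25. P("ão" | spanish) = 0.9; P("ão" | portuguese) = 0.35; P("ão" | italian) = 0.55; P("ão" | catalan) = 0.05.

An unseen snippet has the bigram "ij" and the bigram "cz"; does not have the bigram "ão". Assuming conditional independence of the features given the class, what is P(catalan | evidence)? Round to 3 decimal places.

0.900

spanish: 0.05 × 0.1 × 0.3 × (1−0.9) = 0.00015
portuguese: 0.15 × 0.85 × 0.15 × (1−0.35) = 0.01243125
italian: 0.05 × 0.1 × 0.1 × (1−0.55) = 0.000225
catalan: 0.75 × 0.65 × 0.25 × (1−0.05) = 0.11578125
P(catalan | x) = 0.11578125 / 0.1285875 ≈ 0.900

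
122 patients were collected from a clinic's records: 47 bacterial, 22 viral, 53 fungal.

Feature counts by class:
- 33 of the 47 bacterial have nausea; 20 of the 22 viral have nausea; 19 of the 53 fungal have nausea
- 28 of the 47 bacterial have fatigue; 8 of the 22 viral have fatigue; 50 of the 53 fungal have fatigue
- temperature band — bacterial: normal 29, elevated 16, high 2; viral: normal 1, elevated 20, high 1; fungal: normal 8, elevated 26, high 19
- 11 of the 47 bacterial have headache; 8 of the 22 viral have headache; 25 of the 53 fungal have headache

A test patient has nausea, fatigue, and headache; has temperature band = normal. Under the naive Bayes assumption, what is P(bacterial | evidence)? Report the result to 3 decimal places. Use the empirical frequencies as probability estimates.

0.670

bacterial: (47/122) × (33/47) × (28/47) × (29/47) × (11/47) ≈ 0.0232707
viral: (22/122) × (20/22) × (8/22) × (1/22) × (8/22) ≈ 0.000985331
fungal: (53/122) × (19/53) × (50/53) × (8/53) × (25/53) ≈ 0.0104608
P(bacterial | x) = 0.0232707 / 0.034716831 ≈ 0.670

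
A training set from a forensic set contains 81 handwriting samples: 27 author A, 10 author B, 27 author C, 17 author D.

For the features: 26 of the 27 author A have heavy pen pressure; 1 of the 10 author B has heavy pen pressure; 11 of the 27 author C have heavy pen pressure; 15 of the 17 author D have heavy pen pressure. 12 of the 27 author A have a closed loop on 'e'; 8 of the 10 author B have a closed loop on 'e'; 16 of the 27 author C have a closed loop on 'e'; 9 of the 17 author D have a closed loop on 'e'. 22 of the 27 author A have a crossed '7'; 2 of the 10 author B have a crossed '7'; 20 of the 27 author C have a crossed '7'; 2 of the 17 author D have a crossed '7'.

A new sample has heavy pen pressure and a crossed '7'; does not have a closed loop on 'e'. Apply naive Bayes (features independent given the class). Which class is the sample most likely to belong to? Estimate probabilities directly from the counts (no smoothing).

author A: (27/81) × (26/27) × (15/27) × (22/27) ≈ 0.145303
author B: (10/81) × (1/10) × (2/10) × (2/10) ≈ 0.000493827
author C: (27/81) × (11/27) × (11/27) × (20/27) ≈ 0.0409829
author D: (17/81) × (15/17) × (8/17) × (2/17) ≈ 0.0102525
Highest score → author A.

author A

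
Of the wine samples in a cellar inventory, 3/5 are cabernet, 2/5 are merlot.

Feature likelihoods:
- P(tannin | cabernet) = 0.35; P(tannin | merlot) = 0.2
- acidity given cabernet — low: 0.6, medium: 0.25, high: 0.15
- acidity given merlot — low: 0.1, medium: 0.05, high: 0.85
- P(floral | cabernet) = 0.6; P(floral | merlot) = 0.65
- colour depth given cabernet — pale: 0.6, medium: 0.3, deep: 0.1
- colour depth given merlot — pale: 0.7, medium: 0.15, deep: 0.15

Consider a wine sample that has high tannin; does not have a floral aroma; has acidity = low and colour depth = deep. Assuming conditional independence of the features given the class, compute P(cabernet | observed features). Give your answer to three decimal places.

0.923

cabernet: 0.6 × 0.35 × 0.6 × (1−0.6) × 0.1 = 0.00504
merlot: 0.4 × 0.2 × 0.1 × (1−0.65) × 0.15 = 0.00042
P(cabernet | x) = 0.00504 / 0.00546 ≈ 0.923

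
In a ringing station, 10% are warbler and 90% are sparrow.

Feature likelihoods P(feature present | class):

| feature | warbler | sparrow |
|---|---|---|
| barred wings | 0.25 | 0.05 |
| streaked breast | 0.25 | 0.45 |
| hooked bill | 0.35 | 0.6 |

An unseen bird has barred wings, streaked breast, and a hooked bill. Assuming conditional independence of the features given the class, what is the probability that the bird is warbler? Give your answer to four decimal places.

warbler: 0.1 × 0.25 × 0.25 × 0.35 = 0.0021875
sparrow: 0.9 × 0.05 × 0.45 × 0.6 = 0.01215
P(warbler | x) = 0.0021875 / 0.0143375 ≈ 0.1526

0.1526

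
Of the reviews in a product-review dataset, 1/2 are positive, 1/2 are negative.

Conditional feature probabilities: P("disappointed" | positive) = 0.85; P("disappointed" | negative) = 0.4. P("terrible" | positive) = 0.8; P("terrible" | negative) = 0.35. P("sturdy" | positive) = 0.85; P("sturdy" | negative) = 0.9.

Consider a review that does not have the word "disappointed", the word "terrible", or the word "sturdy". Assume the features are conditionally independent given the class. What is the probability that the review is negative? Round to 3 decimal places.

positive: 0.5 × (1−0.85) × (1−0.8) × (1−0.85) = 0.00225
negative: 0.5 × (1−0.4) × (1−0.35) × (1−0.9) = 0.0195
P(negative | x) = 0.0195 / 0.02175 ≈ 0.897

0.897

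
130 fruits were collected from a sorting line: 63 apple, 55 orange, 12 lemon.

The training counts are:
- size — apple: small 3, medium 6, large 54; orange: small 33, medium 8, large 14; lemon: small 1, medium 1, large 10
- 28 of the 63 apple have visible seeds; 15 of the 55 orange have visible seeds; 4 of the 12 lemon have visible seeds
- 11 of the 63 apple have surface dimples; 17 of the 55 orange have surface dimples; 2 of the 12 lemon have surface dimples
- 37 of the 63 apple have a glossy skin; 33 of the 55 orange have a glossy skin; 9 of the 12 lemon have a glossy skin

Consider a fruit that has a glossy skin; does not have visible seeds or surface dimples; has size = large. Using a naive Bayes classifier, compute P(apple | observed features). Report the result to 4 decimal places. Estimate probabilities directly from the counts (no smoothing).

apple: (63/130) × (54/63) × (35/63) × (52/63) × (37/63) ≈ 0.111867
orange: (55/130) × (14/55) × (40/55) × (38/55) × (33/55) ≈ 0.0324679
lemon: (12/130) × (10/12) × (8/12) × (10/12) × (9/12) ≈ 0.0320513
P(apple | x) = 0.111867 / 0.1763862 ≈ 0.6342

0.6342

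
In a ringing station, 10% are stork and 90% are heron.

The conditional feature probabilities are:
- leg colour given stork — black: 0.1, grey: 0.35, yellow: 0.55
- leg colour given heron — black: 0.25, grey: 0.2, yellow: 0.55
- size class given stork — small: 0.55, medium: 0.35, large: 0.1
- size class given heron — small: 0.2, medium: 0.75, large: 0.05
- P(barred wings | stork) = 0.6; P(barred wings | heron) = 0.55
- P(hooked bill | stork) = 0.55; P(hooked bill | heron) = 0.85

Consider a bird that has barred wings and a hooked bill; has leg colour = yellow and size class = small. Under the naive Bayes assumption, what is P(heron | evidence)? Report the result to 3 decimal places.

0.823

stork: 0.1 × 0.55 × 0.55 × 0.6 × 0.55 = 0.0099825
heron: 0.9 × 0.55 × 0.2 × 0.55 × 0.85 = 0.0462825
P(heron | x) = 0.0462825 / 0.056265 ≈ 0.823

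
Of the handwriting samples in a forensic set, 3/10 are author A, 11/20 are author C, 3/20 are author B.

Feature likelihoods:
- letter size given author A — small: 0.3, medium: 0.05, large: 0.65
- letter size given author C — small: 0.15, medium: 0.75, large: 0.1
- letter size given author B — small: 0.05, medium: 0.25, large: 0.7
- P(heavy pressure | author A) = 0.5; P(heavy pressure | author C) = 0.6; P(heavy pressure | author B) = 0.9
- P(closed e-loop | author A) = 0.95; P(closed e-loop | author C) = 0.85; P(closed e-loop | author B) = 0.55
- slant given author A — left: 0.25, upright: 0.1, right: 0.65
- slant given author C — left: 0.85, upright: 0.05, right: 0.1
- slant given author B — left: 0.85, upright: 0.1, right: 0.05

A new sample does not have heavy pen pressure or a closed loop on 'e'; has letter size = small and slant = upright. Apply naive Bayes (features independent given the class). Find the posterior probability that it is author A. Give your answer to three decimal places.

0.444

author A: 0.3 × 0.3 × (1−0.5) × (1−0.95) × 0.1 = 0.000225
author C: 0.55 × 0.15 × (1−0.6) × (1−0.85) × 0.05 = 0.0002475
author B: 0.15 × 0.05 × (1−0.9) × (1−0.55) × 0.1 = 0.00003375
P(author A | x) = 0.000225 / 0.00050625 ≈ 0.444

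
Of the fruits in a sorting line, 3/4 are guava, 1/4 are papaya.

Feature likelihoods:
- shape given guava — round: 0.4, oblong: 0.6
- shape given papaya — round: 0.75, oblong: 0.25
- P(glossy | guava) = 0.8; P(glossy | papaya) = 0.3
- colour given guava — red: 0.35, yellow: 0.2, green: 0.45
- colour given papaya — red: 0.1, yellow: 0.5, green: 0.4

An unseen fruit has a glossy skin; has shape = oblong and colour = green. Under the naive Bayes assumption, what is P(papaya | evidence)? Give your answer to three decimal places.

guava: 0.75 × 0.6 × 0.8 × 0.45 = 0.162
papaya: 0.25 × 0.25 × 0.3 × 0.4 = 0.0075
P(papaya | x) = 0.0075 / 0.1695 ≈ 0.044

0.044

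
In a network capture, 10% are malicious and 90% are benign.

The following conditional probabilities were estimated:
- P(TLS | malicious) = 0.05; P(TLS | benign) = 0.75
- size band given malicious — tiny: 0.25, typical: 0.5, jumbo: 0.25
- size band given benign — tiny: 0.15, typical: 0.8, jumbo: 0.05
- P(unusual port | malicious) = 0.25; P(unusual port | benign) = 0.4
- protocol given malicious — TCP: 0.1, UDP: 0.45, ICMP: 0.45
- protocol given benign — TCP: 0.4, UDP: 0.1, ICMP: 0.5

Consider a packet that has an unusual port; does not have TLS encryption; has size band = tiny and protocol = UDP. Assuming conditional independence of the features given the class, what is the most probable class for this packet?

malicious

malicious: 0.1 × (1−0.05) × 0.25 × 0.25 × 0.45 = 0.002671875
benign: 0.9 × (1−0.75) × 0.15 × 0.4 × 0.1 = 0.00135
Highest score → malicious.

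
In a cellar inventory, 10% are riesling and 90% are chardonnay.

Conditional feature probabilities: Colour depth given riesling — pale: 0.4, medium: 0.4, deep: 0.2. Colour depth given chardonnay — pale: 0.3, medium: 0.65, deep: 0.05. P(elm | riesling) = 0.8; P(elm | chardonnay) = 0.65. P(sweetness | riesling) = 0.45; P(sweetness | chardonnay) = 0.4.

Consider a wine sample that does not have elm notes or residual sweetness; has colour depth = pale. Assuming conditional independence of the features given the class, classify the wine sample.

riesling: 0.1 × 0.4 × (1−0.8) × (1−0.45) = 0.0044
chardonnay: 0.9 × 0.3 × (1−0.65) × (1−0.4) = 0.0567
Highest score → chardonnay.

chardonnay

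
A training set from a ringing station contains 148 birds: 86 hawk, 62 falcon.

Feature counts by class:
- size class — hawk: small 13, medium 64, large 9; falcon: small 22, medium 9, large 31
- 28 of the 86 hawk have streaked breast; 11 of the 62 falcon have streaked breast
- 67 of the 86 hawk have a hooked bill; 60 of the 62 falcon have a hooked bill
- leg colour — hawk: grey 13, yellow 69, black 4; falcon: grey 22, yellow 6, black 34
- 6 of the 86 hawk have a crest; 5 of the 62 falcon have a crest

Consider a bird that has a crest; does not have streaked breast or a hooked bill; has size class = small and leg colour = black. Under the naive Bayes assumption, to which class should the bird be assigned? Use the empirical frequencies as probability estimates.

hawk: (86/148) × (13/86) × (58/86) × (19/86) × (4/86) × (6/86) ≈ 0.0000424698
falcon: (62/148) × (22/62) × (51/62) × (2/62) × (34/62) × (5/62) ≈ 0.000174439
Highest score → falcon.

falcon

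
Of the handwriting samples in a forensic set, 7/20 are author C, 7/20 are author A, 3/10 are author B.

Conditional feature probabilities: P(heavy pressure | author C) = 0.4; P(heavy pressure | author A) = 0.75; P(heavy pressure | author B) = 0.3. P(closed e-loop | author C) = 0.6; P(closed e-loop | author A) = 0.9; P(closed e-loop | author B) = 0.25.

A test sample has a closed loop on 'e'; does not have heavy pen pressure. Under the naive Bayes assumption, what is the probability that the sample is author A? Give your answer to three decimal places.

author C: 0.35 × (1−0.4) × 0.6 = 0.126
author A: 0.35 × (1−0.75) × 0.9 = 0.07875
author B: 0.3 × (1−0.3) × 0.25 = 0.0525
P(author A | x) = 0.07875 / 0.25725 ≈ 0.306

0.306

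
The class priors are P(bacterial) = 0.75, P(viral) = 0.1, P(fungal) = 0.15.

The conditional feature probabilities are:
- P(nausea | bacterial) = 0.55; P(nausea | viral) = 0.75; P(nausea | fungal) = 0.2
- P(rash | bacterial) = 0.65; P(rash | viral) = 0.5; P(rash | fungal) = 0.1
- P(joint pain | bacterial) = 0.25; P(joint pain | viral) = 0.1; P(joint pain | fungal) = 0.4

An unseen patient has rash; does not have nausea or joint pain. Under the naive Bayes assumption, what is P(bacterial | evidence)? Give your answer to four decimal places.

bacterial: 0.75 × (1−0.55) × 0.65 × (1−0.25) = 0.16453125
viral: 0.1 × (1−0.75) × 0.5 × (1−0.1) = 0.01125
fungal: 0.15 × (1−0.2) × 0.1 × (1−0.4) = 0.0072
P(bacterial | x) = 0.16453125 / 0.18298125 ≈ 0.8992

0.8992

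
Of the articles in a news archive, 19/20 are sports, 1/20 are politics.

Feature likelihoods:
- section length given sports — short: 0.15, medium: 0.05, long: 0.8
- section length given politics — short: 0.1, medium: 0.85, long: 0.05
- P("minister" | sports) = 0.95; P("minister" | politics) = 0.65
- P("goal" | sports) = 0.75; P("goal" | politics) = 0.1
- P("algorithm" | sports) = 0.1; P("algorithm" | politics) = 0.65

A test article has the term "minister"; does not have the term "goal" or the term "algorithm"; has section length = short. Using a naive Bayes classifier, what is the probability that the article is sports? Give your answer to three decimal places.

sports: 0.95 × 0.15 × 0.95 × (1−0.75) × (1−0.1) = 0.030459375
politics: 0.05 × 0.1 × 0.65 × (1−0.1) × (1−0.65) = 0.00102375
P(sports | x) = 0.030459375 / 0.031483125 ≈ 0.967

0.967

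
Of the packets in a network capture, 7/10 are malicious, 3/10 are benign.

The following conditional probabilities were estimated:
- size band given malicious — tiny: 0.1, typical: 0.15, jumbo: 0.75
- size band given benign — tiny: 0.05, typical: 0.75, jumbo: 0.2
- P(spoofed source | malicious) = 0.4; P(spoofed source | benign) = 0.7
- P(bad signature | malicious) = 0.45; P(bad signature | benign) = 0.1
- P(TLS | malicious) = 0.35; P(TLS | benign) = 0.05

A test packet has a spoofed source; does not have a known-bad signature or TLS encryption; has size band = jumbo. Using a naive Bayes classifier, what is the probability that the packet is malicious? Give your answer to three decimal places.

malicious: 0.7 × 0.75 × 0.4 × (1−0.45) × (1−0.35) = 0.075075
benign: 0.3 × 0.2 × 0.7 × (1−0.1) × (1−0.05) = 0.03591
P(malicious | x) = 0.075075 / 0.110985 ≈ 0.676

0.676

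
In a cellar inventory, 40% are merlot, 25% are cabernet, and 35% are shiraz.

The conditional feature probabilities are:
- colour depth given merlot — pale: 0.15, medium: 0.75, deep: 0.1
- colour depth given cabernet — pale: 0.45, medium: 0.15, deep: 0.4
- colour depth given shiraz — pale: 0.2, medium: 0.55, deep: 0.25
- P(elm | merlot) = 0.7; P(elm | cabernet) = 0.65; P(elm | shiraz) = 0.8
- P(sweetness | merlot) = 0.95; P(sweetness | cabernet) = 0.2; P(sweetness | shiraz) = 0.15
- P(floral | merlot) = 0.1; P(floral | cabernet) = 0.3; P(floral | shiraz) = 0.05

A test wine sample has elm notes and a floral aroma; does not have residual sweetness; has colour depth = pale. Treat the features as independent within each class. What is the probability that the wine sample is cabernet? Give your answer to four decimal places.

0.8714

merlot: 0.4 × 0.15 × 0.7 × (1−0.95) × 0.1 = 0.00021
cabernet: 0.25 × 0.45 × 0.65 × (1−0.2) × 0.3 = 0.01755
shiraz: 0.35 × 0.2 × 0.8 × (1−0.15) × 0.05 = 0.00238
P(cabernet | x) = 0.01755 / 0.02014 ≈ 0.8714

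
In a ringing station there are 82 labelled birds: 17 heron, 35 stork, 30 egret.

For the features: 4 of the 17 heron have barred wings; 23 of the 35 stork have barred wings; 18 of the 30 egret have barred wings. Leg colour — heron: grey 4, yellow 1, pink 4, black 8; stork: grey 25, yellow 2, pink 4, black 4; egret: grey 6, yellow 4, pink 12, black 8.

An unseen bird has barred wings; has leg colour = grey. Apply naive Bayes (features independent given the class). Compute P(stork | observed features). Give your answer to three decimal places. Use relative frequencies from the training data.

heron: (17/82) × (4/17) × (4/17) ≈ 0.0114778
stork: (35/82) × (23/35) × (25/35) ≈ 0.200348
egret: (30/82) × (18/30) × (6/30) ≈ 0.0439024
P(stork | x) = 0.200348 / 0.2557282 ≈ 0.783

0.783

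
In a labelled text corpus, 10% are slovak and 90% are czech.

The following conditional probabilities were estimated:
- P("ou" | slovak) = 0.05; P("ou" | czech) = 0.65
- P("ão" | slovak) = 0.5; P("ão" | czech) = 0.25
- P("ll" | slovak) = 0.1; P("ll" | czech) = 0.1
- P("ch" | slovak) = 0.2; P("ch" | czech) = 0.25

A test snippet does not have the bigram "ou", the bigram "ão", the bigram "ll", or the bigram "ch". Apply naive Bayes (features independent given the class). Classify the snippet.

slovak: 0.1 × (1−0.05) × (1−0.5) × (1−0.1) × (1−0.2) = 0.0342
czech: 0.9 × (1−0.65) × (1−0.25) × (1−0.1) × (1−0.25) = 0.15946875
Highest score → czech.

czech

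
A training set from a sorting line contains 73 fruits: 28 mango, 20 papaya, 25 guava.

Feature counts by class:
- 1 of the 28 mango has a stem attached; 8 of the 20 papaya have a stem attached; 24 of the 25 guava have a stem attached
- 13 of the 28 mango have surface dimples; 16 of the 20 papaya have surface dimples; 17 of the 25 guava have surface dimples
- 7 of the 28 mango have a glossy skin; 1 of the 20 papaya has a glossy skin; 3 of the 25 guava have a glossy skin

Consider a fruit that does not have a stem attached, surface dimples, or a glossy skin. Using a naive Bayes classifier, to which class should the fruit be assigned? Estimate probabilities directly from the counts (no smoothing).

mango

mango: (28/73) × (27/28) × (15/28) × (21/28) ≈ 0.148606
papaya: (20/73) × (12/20) × (4/20) × (19/20) ≈ 0.0312329
guava: (25/73) × (1/25) × (8/25) × (22/25) ≈ 0.00385753
Highest score → mango.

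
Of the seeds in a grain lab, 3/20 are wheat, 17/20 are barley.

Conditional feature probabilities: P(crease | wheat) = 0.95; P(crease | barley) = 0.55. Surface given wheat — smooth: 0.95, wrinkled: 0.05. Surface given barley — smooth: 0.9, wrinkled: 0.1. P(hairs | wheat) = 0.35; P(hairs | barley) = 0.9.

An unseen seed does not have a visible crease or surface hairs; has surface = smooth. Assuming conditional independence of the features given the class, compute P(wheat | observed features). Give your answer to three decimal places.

0.119

wheat: 0.15 × (1−0.95) × 0.95 × (1−0.35) = 0.00463125
barley: 0.85 × (1−0.55) × 0.9 × (1−0.9) = 0.034425
P(wheat | x) = 0.00463125 / 0.03905625 ≈ 0.119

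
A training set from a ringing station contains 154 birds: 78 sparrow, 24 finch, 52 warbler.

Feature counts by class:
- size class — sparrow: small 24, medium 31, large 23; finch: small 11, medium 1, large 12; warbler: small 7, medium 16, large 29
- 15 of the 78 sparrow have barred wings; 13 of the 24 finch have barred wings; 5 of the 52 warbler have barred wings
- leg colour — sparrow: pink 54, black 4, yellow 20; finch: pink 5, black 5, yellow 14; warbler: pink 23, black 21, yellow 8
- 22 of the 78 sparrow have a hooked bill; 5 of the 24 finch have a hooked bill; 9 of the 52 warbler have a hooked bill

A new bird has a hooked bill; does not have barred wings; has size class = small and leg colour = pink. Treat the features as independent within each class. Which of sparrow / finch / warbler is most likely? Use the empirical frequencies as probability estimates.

sparrow: (78/154) × (24/78) × (63/78) × (54/78) × (22/78) ≈ 0.024579
finch: (24/154) × (11/24) × (11/24) × (5/24) × (5/24) ≈ 0.00142092
warbler: (52/154) × (7/52) × (47/52) × (23/52) × (9/52) ≈ 0.00314511
Highest score → sparrow.

sparrow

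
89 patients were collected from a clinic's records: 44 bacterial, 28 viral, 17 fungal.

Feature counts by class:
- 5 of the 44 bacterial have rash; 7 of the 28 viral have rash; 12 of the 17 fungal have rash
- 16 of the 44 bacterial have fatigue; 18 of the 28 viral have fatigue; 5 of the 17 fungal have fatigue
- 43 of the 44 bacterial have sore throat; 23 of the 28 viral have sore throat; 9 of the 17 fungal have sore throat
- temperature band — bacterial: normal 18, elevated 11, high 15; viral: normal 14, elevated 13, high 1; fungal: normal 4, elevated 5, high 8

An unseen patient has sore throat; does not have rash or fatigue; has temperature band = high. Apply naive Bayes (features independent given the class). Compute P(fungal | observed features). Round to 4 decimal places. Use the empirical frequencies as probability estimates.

0.0939

bacterial: (44/89) × (39/44) × (28/44) × (43/44) × (15/44) ≈ 0.092904
viral: (28/89) × (21/28) × (10/28) × (23/28) × (1/28) ≈ 0.0024722
fungal: (17/89) × (5/17) × (12/17) × (9/17) × (8/17) ≈ 0.00987977
P(fungal | x) = 0.00987977 / 0.10525597 ≈ 0.0939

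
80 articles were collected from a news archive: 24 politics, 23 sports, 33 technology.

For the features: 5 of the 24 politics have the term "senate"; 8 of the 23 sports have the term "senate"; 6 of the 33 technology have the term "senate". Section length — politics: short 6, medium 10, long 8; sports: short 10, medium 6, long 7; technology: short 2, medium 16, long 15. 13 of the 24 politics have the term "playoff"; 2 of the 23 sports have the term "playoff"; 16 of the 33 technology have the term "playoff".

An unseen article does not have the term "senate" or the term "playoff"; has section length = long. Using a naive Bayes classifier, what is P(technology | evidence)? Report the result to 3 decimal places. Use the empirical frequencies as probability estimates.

0.472

politics: (24/80) × (19/24) × (8/24) × (11/24) ≈ 0.0362847
sports: (23/80) × (15/23) × (7/23) × (21/23) ≈ 0.052103
technology: (33/80) × (27/33) × (15/33) × (17/33) ≈ 0.0790289
P(technology | x) = 0.0790289 / 0.1674166 ≈ 0.472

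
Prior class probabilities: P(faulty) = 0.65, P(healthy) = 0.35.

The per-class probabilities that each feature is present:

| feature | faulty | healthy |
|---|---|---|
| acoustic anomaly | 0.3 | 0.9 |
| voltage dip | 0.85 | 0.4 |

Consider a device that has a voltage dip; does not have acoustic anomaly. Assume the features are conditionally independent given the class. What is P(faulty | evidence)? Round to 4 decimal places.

faulty: 0.65 × (1−0.3) × 0.85 = 0.38675
healthy: 0.35 × (1−0.9) × 0.4 = 0.014
P(faulty | x) = 0.38675 / 0.40075 ≈ 0.9651

0.9651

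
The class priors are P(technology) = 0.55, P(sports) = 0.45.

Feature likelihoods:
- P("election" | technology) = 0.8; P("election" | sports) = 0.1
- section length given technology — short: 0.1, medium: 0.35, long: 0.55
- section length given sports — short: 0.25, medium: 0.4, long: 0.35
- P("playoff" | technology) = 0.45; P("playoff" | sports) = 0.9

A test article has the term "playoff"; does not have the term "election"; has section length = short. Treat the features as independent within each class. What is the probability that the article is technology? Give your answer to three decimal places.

0.052

technology: 0.55 × (1−0.8) × 0.1 × 0.45 = 0.00495
sports: 0.45 × (1−0.1) × 0.25 × 0.9 = 0.091125
P(technology | x) = 0.00495 / 0.096075 ≈ 0.052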